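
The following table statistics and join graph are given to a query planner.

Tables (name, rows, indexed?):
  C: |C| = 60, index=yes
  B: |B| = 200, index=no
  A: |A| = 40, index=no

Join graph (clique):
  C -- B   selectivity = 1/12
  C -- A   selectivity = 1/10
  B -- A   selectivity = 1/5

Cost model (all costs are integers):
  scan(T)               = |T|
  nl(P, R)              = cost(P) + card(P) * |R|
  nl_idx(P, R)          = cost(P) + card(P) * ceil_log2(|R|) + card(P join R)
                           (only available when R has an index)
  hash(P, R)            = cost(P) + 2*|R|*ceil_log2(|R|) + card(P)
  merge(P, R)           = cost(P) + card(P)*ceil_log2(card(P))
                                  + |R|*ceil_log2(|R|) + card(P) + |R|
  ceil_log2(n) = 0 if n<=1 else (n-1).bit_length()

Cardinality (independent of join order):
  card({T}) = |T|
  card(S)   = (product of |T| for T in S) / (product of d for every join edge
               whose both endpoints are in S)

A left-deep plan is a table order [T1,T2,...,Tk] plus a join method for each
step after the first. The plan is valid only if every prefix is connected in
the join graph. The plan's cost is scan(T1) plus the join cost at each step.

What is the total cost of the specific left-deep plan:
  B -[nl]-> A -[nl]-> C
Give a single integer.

step 1: scan B: cost=200, card=200
step 2: join A via nl
    card(P join A) = 200*40/(5) = 1600
    cost = 200 + 200*40 = 8200
step 3: join C via nl
    card(P join C) = 1600*60/(12*10) = 800
    cost = 8200 + 1600*60 = 104200

104200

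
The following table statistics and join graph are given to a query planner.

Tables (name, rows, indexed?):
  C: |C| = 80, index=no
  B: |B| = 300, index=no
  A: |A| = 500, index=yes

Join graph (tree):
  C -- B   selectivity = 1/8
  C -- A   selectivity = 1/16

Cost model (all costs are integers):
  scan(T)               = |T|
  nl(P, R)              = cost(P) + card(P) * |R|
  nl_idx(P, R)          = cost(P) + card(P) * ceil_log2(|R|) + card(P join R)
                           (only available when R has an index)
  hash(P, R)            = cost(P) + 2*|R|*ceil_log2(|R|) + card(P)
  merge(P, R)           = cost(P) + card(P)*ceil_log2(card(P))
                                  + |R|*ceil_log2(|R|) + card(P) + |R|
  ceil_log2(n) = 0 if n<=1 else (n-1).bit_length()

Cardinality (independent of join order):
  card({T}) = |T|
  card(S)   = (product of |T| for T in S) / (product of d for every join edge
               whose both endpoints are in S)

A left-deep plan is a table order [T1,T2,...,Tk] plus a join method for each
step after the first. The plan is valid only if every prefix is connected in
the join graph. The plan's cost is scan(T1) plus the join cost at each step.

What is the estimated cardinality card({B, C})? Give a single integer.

3000

Tables in S: B(300), C(80)
Edges inside S: C-B(d=8)
numerator = 300 * 80 = 24000
denominator = 8 = 8
card(S) = 24000 / 8 = 3000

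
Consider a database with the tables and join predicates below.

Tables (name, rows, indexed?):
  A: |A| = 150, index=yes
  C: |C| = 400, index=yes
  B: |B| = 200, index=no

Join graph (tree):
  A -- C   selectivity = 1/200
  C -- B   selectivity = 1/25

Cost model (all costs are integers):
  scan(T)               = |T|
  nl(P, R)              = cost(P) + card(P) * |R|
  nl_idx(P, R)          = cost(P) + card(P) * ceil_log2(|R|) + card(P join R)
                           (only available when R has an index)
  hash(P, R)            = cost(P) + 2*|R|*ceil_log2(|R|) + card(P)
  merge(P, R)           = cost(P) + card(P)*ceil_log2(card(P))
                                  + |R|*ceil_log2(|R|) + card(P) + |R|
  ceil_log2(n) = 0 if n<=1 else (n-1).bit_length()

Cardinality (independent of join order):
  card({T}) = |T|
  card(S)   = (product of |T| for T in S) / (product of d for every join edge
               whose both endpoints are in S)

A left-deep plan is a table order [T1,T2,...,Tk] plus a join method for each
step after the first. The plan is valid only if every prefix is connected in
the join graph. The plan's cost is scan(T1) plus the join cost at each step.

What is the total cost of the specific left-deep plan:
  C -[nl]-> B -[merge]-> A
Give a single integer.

step 1: scan C: cost=400, card=400
step 2: join B via nl
    card(P join B) = 400*200/(25) = 3200
    cost = 400 + 400*200 = 80400
step 3: join A via merge
    card(P join A) = 3200*150/(200) = 2400
    cost = 80400 + 3200*12 + 150*8 + 3200 + 150 = 123350

123350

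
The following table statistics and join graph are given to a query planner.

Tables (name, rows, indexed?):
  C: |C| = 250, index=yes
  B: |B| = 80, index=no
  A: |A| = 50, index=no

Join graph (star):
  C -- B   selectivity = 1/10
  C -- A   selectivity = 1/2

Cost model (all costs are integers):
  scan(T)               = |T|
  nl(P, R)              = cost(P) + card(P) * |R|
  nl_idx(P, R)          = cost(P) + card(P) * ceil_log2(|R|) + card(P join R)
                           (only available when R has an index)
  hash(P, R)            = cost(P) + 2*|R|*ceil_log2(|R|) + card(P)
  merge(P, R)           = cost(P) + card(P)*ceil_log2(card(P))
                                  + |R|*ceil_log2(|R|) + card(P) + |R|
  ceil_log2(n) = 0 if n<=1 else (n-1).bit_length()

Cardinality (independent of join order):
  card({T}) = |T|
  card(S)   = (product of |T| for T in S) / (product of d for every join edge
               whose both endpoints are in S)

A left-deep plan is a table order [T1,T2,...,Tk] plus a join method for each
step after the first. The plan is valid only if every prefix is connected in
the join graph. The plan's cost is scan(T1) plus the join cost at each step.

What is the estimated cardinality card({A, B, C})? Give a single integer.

Tables in S: A(50), B(80), C(250)
Edges inside S: C-B(d=10), C-A(d=2)
numerator = 50 * 80 * 250 = 1000000
denominator = 10 * 2 = 20
card(S) = 1000000 / 20 = 50000

50000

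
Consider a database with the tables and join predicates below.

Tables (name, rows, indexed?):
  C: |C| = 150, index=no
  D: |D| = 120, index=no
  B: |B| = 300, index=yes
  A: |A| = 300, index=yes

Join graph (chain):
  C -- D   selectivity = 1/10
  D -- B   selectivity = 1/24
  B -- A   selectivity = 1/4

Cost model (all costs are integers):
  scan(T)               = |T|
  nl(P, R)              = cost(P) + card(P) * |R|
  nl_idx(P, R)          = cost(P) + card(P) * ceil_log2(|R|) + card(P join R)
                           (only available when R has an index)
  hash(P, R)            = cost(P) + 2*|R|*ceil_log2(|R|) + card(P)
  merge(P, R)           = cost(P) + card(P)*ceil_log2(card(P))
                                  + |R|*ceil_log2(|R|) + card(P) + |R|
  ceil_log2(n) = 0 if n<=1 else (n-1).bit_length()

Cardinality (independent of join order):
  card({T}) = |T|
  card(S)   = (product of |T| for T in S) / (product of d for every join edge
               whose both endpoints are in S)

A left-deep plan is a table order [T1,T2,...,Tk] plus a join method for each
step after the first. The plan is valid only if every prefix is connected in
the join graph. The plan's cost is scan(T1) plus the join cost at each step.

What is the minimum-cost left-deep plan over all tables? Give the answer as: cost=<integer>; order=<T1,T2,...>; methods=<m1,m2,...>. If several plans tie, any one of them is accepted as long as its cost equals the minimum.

Selinger DP (subsets sized 1..n):
  {C}: scan cost=150, card=150
  {D}: scan cost=120, card=120
  {B}: scan cost=300, card=300
  {A}: scan cost=300, card=300
  {CD}: card=1800; try (D,hash)→1980, (C,merge)→2430, (D,merge)→2460, (C,hash)→2640, (C,nl)→18120, (D,nl)→18150; best=1980 via (D,hash)
  {BD}: card=1500; try (D,hash)→2280, (B,nl_idx)→2700, (B,merge)→4080, (D,merge)→4260, (B,hash)→5640, (B,nl)→36120 …(+1); best=2280 via (D,hash)
  {AB}: card=22500; try (B,hash)→6000, (A,hash)→6000, (B,merge)→6300, (A,merge)→6300, (B,nl_idx)→25500, (A,nl_idx)→25500 …(+2); best=6000 via (B,hash)
  {BCD}: card=22500; try (C,hash)→6180, (B,hash)→9180, (C,merge)→21630, (B,merge)→26580, (B,nl_idx)→40680, (C,nl)→227280 …(+1); best=6180 via (C,hash)
  {ABD}: card=112500; try (A,hash)→9180, (A,merge)→23280, (D,hash)→30180, (A,nl_idx)→128280, (D,merge)→366960, (A,nl)→452280 …(+1); best=9180 via (A,hash)
  {ABCD}: card=1687500; try (A,hash)→34080, (C,hash)→124080, (A,merge)→369180, (A,nl_idx)→1896180, (C,merge)→2035530, (A,nl)→6756180 …(+1); best=34080 via (A,hash)

cost=34080; order=B,D,C,A; methods=hash,hash,hash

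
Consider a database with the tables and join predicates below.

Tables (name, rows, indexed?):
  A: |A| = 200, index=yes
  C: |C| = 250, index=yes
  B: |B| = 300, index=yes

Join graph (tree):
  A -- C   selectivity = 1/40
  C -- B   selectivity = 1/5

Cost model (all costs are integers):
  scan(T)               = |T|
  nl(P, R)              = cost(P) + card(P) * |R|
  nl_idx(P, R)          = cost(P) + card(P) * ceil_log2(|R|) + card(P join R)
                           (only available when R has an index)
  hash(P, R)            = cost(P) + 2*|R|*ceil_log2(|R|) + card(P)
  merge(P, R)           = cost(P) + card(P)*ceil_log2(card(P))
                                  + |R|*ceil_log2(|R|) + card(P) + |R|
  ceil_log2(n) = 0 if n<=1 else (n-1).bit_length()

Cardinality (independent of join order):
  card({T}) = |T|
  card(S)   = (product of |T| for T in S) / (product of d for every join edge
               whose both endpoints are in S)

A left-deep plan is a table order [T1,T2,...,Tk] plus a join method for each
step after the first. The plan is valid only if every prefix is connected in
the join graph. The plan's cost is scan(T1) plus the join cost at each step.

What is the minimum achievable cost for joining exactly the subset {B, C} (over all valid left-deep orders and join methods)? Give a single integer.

Selinger DP over subsets of {B,C}:
  {C}: scan cost=250, card=250
  {B}: scan cost=300, card=300
  {BC}: card=15000; try (C,hash)→4600, (B,merge)→5500, (C,merge)→5550, (B,hash)→5900, (B,nl_idx)→17500, (C,nl_idx)→17700 …(+2); best=4600 via (C,hash)

4600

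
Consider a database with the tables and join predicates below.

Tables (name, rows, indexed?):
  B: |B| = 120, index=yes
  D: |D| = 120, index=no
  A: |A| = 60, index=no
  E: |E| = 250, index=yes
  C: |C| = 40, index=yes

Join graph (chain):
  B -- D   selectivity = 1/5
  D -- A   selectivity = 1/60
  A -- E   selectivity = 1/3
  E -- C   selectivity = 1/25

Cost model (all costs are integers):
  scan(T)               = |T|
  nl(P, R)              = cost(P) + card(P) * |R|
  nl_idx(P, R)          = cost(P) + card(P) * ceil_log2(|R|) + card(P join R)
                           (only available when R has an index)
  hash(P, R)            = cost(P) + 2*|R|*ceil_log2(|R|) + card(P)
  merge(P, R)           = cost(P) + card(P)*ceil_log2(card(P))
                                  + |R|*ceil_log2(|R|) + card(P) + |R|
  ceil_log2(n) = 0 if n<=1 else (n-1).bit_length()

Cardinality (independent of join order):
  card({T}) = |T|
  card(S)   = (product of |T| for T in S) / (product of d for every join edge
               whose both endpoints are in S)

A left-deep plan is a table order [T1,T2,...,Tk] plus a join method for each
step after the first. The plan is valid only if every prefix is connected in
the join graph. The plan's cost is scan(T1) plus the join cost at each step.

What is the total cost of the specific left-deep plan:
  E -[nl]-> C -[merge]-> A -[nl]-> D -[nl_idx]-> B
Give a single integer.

step 1: scan E: cost=250, card=250
step 2: join C via nl
    card(P join C) = 250*40/(25) = 400
    cost = 250 + 250*40 = 10250
step 3: join A via merge
    card(P join A) = 400*60/(3) = 8000
    cost = 10250 + 400*9 + 60*6 + 400 + 60 = 14670
step 4: join D via nl
    card(P join D) = 8000*120/(60) = 16000
    cost = 14670 + 8000*120 = 974670
step 5: join B via nl_idx
    card(P join B) = 16000*120/(5) = 384000
    cost = 974670 + 16000*7 + 384000 = 1470670

1470670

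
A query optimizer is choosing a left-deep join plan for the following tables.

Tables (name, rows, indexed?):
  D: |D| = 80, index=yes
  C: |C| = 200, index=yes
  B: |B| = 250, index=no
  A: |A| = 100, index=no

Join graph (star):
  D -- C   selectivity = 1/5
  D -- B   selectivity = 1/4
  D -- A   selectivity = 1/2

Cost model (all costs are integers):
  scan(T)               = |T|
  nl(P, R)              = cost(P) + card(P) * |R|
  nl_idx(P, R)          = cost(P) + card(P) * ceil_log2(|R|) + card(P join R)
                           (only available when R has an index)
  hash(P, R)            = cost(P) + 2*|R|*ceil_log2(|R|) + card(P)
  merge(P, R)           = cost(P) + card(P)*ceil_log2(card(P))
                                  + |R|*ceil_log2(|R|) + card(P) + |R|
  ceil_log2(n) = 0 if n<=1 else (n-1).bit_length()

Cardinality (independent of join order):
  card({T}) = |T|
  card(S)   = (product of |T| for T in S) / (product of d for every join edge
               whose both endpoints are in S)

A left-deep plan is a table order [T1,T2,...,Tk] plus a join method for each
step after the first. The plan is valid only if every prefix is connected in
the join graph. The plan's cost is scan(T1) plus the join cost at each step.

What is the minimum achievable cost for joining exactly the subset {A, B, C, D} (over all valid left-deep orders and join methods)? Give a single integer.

170120

Selinger DP over subsets of {A,B,C,D}:
  {D}: scan cost=80, card=80
  {C}: scan cost=200, card=200
  {B}: scan cost=250, card=250
  {A}: scan cost=100, card=100
  {CD}: card=3200; try (D,hash)→1520, (C,merge)→2520, (D,merge)→2640, (C,hash)→3360, (C,nl_idx)→3920, (D,nl_idx)→4800 …(+2); best=1520 via (D,hash)
  {BD}: card=5000; try (D,hash)→1620, (B,merge)→2970, (D,merge)→3140, (B,hash)→4160, (D,nl_idx)→7000, (B,nl)→20080 …(+1); best=1620 via (D,hash)
  {AD}: card=4000; try (D,hash)→1320, (A,merge)→1520, (D,merge)→1540, (A,hash)→1560, (D,nl_idx)→4800, (A,nl)→8080 …(+1); best=1320 via (D,hash)
  {BCD}: card=200000; try (B,hash)→8720, (C,hash)→9820, (B,merge)→45370, (C,merge)→73420, (C,nl_idx)→241620, (B,nl)→801520 …(+1); best=8720 via (B,hash)
  {ACD}: card=160000; try (A,hash)→6120, (C,hash)→8520, (A,merge)→43920, (C,merge)→55120, (C,nl_idx)→193320, (A,nl)→321520 …(+1); best=6120 via (A,hash)
  {ABD}: card=250000; try (A,hash)→8020, (B,hash)→9320, (B,merge)→55570, (A,merge)→72420, (A,nl)→501620, (B,nl)→1001320; best=8020 via (A,hash)
  {ABCD}: card=10000000; try (B,hash)→170120, (A,hash)→210120, (C,hash)→261220, (B,merge)→3048370, (A,merge)→3809520, (C,merge)→4759820 …(+4); best=170120 via (B,hash)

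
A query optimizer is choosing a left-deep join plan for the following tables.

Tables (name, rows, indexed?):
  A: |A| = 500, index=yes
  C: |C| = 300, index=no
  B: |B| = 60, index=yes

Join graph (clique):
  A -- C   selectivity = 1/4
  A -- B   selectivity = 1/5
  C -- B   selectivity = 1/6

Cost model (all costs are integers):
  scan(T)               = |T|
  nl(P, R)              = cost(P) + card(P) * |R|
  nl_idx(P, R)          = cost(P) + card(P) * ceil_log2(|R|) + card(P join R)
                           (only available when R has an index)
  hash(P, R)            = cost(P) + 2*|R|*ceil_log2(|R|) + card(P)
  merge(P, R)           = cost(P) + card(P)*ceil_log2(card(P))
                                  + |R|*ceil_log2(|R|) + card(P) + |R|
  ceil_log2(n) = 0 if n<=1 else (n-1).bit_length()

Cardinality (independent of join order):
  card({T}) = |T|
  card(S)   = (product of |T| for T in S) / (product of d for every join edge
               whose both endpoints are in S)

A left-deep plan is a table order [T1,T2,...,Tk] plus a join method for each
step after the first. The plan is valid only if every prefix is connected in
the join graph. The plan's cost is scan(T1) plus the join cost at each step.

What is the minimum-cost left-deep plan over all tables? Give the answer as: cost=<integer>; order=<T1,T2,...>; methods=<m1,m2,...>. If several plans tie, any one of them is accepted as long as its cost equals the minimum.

cost=13120; order=A,B,C; methods=hash,hash

Selinger DP (subsets sized 1..n):
  {A}: scan cost=500, card=500
  {C}: scan cost=300, card=300
  {B}: scan cost=60, card=60
  {AC}: card=37500; try (C,hash)→6400, (A,merge)→8300, (C,merge)→8500, (A,hash)→9600, (A,nl_idx)→40500, (A,nl)→150300 …(+1); best=6400 via (C,hash)
  {AB}: card=6000; try (B,hash)→1720, (A,merge)→5480, (B,merge)→5920, (A,nl_idx)→6600, (A,hash)→9120, (B,nl_idx)→9500 …(+2); best=1720 via (B,hash)
  {BC}: card=3000; try (B,hash)→1320, (C,merge)→3480, (B,merge)→3720, (B,nl_idx)→5100, (C,hash)→5520, (C,nl)→18060 …(+1); best=1320 via (B,hash)
  {ABC}: card=75000; try (C,hash)→13120, (A,hash)→13320, (B,hash)→44620, (A,merge)→45320, (C,merge)→88720, (A,nl_idx)→103320 …(+5); best=13120 via (C,hash)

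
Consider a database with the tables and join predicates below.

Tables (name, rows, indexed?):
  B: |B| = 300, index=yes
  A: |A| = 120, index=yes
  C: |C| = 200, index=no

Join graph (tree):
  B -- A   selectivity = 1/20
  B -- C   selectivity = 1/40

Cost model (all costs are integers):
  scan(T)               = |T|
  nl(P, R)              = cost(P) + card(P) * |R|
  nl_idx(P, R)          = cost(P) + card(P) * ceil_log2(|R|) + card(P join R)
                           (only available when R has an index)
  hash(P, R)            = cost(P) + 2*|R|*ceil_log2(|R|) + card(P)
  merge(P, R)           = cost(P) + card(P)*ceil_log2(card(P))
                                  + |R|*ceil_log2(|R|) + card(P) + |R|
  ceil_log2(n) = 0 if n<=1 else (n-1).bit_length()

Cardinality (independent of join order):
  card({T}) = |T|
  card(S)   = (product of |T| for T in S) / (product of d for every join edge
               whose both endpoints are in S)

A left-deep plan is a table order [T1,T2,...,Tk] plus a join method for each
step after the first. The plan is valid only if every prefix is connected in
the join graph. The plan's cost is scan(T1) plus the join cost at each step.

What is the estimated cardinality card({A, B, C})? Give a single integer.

Tables in S: A(120), B(300), C(200)
Edges inside S: B-A(d=20), B-C(d=40)
numerator = 120 * 300 * 200 = 7200000
denominator = 20 * 40 = 800
card(S) = 7200000 / 800 = 9000

9000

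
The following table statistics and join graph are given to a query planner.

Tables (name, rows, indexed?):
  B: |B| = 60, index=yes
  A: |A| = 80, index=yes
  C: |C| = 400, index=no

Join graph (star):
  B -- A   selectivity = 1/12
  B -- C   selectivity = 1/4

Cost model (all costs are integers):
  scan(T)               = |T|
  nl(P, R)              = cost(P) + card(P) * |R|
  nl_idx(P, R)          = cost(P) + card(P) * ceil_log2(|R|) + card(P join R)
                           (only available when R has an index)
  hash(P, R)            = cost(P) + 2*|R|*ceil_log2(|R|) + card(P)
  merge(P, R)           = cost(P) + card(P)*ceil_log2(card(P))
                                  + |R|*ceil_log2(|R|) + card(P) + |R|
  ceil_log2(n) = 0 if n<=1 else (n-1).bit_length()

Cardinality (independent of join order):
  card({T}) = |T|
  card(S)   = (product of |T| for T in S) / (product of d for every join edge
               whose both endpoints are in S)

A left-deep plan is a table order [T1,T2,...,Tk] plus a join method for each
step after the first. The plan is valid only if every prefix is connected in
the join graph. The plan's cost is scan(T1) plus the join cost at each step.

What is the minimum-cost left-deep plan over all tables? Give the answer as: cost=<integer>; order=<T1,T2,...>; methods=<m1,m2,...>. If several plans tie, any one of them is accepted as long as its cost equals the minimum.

cost=8480; order=A,B,C; methods=hash,hash

Selinger DP (subsets sized 1..n):
  {B}: scan cost=60, card=60
  {A}: scan cost=80, card=80
  {C}: scan cost=400, card=400
  {AB}: card=400; try (B,hash)→880, (A,nl_idx)→880, (B,nl_idx)→960, (A,merge)→1120, (B,merge)→1140, (A,hash)→1240 …(+2); best=880 via (B,hash)
  {BC}: card=6000; try (B,hash)→1520, (C,merge)→4480, (B,merge)→4820, (C,hash)→7320, (B,nl_idx)→8800, (C,nl)→24060 …(+1); best=1520 via (B,hash)
  {ABC}: card=40000; try (C,hash)→8480, (A,hash)→8640, (C,merge)→8880, (A,nl_idx)→83520, (A,merge)→86160, (C,nl)→160880 …(+1); best=8480 via (C,hash)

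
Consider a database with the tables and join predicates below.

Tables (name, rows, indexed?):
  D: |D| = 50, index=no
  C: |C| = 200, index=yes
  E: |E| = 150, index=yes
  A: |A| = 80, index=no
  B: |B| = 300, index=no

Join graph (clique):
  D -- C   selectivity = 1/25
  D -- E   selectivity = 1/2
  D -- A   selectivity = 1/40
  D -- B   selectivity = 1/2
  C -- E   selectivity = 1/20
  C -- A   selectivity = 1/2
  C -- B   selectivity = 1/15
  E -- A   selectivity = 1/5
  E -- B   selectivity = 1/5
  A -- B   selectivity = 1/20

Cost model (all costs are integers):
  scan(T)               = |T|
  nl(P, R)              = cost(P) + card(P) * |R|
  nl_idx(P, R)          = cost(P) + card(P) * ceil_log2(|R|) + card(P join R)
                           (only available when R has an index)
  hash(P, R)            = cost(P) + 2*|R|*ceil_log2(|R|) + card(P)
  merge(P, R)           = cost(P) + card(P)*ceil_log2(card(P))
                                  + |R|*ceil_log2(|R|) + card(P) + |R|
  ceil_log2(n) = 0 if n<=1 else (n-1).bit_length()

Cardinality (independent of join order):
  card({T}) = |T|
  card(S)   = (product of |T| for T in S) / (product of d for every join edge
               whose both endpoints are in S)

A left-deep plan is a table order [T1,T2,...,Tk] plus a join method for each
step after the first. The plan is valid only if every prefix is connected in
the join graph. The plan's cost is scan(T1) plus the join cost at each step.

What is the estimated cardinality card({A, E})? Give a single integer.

2400

Tables in S: A(80), E(150)
Edges inside S: E-A(d=5)
numerator = 80 * 150 = 12000
denominator = 5 = 5
card(S) = 12000 / 5 = 2400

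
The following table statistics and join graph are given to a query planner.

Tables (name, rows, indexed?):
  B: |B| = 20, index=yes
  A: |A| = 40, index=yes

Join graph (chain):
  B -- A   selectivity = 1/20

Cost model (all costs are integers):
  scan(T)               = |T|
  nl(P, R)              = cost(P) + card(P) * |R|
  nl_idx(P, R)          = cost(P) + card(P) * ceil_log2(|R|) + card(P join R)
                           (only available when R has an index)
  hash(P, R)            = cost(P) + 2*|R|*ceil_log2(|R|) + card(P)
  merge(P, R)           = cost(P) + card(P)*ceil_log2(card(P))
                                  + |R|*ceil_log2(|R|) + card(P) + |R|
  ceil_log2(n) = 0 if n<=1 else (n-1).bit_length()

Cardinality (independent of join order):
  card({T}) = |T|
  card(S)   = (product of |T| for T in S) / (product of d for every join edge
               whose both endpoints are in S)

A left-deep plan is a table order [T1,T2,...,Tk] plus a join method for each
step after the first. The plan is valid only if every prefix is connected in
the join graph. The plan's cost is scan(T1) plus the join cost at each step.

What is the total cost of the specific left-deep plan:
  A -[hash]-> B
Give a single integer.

step 1: scan A: cost=40, card=40
step 2: join B via hash
    card(P join B) = 40*20/(20) = 40
    cost = 40 + 2*20*5 + 40 = 280

280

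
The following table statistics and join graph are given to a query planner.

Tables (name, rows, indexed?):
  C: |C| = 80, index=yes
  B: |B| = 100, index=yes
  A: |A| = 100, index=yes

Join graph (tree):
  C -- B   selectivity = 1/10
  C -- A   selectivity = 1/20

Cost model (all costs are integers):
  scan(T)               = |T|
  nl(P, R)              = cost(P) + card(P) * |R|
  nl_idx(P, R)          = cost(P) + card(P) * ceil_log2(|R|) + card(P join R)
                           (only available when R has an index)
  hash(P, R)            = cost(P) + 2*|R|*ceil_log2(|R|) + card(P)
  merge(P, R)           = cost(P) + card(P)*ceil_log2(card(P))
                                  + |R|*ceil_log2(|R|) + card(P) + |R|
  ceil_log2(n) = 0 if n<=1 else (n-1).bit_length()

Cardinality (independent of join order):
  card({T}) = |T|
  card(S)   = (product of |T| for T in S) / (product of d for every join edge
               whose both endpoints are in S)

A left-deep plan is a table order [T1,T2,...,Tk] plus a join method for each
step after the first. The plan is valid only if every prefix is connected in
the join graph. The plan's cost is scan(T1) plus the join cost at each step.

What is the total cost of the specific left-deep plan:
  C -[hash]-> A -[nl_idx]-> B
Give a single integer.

8360

step 1: scan C: cost=80, card=80
step 2: join A via hash
    card(P join A) = 80*100/(20) = 400
    cost = 80 + 2*100*7 + 80 = 1560
step 3: join B via nl_idx
    card(P join B) = 400*100/(10) = 4000
    cost = 1560 + 400*7 + 4000 = 8360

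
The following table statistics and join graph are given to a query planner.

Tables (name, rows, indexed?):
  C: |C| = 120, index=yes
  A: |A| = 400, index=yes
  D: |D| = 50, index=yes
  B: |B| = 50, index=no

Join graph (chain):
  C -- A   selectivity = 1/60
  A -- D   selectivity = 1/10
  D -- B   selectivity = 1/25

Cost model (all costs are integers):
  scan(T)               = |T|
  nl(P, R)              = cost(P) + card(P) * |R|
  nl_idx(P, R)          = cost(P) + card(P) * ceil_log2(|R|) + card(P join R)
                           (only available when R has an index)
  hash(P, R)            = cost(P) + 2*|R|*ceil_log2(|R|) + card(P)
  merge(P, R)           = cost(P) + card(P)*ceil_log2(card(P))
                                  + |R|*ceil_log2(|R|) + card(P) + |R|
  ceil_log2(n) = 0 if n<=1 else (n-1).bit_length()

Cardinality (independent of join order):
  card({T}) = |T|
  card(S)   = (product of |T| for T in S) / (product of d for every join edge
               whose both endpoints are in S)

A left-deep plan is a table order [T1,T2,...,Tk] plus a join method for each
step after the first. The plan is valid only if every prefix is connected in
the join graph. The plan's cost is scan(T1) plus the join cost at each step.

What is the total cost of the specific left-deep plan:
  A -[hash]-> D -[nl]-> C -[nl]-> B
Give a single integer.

step 1: scan A: cost=400, card=400
step 2: join D via hash
    card(P join D) = 400*50/(10) = 2000
    cost = 400 + 2*50*6 + 400 = 1400
step 3: join C via nl
    card(P join C) = 2000*120/(60) = 4000
    cost = 1400 + 2000*120 = 241400
step 4: join B via nl
    card(P join B) = 4000*50/(25) = 8000
    cost = 241400 + 4000*50 = 441400

441400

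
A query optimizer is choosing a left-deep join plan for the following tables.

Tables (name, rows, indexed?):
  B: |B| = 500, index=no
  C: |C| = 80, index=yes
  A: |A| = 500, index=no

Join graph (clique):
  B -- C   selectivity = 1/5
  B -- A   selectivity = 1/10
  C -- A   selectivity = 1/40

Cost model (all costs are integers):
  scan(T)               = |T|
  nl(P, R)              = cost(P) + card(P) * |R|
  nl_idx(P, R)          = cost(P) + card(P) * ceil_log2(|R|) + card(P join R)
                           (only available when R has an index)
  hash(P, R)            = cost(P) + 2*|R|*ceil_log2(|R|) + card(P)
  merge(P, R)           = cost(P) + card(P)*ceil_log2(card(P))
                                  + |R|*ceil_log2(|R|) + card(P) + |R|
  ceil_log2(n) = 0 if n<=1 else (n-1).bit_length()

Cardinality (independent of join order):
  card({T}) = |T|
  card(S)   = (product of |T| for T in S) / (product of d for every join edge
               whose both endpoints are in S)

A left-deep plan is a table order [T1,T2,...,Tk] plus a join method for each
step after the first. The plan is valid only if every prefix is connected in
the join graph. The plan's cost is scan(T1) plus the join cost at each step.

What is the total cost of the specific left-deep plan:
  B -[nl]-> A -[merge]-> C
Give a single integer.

step 1: scan B: cost=500, card=500
step 2: join A via nl
    card(P join A) = 500*500/(10) = 25000
    cost = 500 + 500*500 = 250500
step 3: join C via merge
    card(P join C) = 25000*80/(5*40) = 10000
    cost = 250500 + 25000*15 + 80*7 + 25000 + 80 = 651140

651140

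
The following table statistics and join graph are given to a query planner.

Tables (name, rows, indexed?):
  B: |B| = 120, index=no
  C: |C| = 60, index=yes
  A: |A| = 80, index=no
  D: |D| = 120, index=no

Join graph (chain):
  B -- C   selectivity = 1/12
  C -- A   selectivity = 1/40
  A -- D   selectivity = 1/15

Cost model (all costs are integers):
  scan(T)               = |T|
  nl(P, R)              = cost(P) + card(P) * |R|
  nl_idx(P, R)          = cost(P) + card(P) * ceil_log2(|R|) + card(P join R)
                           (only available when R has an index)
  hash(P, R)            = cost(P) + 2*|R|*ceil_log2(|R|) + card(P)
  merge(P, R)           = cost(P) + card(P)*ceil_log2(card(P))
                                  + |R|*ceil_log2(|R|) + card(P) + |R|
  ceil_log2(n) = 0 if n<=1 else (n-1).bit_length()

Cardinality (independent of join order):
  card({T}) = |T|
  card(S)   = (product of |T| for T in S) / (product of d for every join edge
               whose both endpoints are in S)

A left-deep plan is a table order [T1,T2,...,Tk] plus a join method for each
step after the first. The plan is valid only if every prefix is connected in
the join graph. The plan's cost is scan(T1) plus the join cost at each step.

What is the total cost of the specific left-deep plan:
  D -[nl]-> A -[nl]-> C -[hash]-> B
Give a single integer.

step 1: scan D: cost=120, card=120
step 2: join A via nl
    card(P join A) = 120*80/(15) = 640
    cost = 120 + 120*80 = 9720
step 3: join C via nl
    card(P join C) = 640*60/(40) = 960
    cost = 9720 + 640*60 = 48120
step 4: join B via hash
    card(P join B) = 960*120/(12) = 9600
    cost = 48120 + 2*120*7 + 960 = 50760

50760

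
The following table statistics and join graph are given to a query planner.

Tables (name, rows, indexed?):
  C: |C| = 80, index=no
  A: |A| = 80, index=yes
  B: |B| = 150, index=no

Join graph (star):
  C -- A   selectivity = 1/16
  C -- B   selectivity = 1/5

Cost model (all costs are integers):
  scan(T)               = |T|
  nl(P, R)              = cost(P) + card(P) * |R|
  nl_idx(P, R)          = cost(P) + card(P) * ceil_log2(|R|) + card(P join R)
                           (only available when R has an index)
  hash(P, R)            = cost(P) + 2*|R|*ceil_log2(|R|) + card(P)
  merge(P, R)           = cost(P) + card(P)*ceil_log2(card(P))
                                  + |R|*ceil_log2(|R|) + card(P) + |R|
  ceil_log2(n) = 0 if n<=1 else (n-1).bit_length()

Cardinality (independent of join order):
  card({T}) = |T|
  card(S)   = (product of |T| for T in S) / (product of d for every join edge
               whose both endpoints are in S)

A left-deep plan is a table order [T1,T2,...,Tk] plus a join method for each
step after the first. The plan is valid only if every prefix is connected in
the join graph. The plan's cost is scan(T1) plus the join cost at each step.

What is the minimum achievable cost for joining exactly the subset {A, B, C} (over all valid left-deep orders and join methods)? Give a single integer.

3840

Selinger DP over subsets of {A,B,C}:
  {C}: scan cost=80, card=80
  {A}: scan cost=80, card=80
  {B}: scan cost=150, card=150
  {AC}: card=400; try (A,nl_idx)→1040, (C,hash)→1280, (A,hash)→1280, (C,merge)→1360, (A,merge)→1360, (C,nl)→6480 …(+1); best=1040 via (A,nl_idx)
  {BC}: card=2400; try (C,hash)→1420, (B,merge)→2070, (C,merge)→2140, (B,hash)→2560, (B,nl)→12080, (C,nl)→12150; best=1420 via (C,hash)
  {ABC}: card=12000; try (B,hash)→3840, (A,hash)→4940, (B,merge)→6390, (A,nl_idx)→30220, (A,merge)→33260, (B,nl)→61040 …(+1); best=3840 via (B,hash)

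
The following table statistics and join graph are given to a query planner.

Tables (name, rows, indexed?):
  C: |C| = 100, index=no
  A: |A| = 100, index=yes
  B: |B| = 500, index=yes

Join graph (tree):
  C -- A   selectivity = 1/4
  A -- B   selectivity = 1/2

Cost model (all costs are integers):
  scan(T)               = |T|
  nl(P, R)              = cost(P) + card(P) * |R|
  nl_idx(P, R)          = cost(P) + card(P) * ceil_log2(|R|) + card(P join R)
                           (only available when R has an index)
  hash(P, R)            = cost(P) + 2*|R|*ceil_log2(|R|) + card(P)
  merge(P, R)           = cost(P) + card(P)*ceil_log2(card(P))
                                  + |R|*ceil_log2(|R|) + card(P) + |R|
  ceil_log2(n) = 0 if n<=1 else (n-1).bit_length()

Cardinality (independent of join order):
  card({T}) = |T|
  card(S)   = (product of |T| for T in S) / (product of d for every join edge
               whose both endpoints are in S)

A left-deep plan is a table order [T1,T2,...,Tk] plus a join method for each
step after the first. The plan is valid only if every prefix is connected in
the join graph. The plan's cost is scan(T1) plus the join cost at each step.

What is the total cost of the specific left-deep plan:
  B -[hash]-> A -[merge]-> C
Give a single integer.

403200

step 1: scan B: cost=500, card=500
step 2: join A via hash
    card(P join A) = 500*100/(2) = 25000
    cost = 500 + 2*100*7 + 500 = 2400
step 3: join C via merge
    card(P join C) = 25000*100/(4) = 625000
    cost = 2400 + 25000*15 + 100*7 + 25000 + 100 = 403200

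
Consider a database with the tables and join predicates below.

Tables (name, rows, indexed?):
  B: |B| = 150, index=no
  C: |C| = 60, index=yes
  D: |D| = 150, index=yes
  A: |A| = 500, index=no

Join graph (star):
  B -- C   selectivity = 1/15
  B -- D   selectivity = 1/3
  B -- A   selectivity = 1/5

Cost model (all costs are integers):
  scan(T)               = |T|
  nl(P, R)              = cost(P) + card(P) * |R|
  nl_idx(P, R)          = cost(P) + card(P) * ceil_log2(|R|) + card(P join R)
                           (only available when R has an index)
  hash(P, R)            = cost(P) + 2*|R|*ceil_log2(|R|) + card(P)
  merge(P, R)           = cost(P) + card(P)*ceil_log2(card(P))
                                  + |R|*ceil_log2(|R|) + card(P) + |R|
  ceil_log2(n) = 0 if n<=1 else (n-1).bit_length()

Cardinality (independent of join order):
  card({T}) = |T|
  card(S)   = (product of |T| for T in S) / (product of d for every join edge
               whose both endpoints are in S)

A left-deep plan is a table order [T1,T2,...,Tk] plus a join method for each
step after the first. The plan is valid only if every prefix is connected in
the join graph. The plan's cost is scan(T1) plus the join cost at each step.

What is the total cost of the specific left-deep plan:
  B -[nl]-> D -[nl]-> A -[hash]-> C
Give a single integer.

4523370

step 1: scan B: cost=150, card=150
step 2: join D via nl
    card(P join D) = 150*150/(3) = 7500
    cost = 150 + 150*150 = 22650
step 3: join A via nl
    card(P join A) = 7500*500/(5) = 750000
    cost = 22650 + 7500*500 = 3772650
step 4: join C via hash
    card(P join C) = 750000*60/(15) = 3000000
    cost = 3772650 + 2*60*6 + 750000 = 4523370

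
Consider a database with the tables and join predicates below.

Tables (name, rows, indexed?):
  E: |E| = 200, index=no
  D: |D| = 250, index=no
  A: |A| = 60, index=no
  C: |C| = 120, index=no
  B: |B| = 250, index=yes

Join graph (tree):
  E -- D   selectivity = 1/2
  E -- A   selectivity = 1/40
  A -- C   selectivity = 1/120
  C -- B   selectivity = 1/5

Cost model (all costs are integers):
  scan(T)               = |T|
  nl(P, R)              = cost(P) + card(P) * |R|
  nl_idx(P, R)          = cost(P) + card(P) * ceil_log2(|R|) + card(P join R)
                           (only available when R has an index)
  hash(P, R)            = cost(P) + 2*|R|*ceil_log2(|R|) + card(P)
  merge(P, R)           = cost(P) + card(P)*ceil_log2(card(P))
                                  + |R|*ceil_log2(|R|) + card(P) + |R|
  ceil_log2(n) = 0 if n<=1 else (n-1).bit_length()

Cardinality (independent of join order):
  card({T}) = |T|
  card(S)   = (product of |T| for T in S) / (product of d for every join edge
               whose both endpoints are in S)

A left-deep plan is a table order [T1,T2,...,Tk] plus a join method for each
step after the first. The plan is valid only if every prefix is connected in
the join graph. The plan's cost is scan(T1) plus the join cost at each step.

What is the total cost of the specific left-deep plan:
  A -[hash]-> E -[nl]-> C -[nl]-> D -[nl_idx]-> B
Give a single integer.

2289320

step 1: scan A: cost=60, card=60
step 2: join E via hash
    card(P join E) = 60*200/(40) = 300
    cost = 60 + 2*200*8 + 60 = 3320
step 3: join C via nl
    card(P join C) = 300*120/(120) = 300
    cost = 3320 + 300*120 = 39320
step 4: join D via nl
    card(P join D) = 300*250/(2) = 37500
    cost = 39320 + 300*250 = 114320
step 5: join B via nl_idx
    card(P join B) = 37500*250/(5) = 1875000
    cost = 114320 + 37500*8 + 1875000 = 2289320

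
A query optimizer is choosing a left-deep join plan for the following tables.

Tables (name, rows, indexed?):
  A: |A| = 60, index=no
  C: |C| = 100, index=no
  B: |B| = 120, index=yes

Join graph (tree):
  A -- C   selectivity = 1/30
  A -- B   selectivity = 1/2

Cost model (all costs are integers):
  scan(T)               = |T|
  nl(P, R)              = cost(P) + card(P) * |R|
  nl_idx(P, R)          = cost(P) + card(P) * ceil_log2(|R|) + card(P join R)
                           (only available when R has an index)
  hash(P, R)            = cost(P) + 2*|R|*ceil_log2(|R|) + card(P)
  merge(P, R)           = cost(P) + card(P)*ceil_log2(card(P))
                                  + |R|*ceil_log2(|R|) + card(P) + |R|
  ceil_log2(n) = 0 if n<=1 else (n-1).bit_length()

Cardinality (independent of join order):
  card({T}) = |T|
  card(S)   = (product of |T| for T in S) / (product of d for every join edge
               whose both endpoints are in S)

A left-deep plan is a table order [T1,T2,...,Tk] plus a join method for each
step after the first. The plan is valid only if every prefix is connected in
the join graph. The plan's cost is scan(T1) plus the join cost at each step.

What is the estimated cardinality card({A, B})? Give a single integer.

Tables in S: A(60), B(120)
Edges inside S: A-B(d=2)
numerator = 60 * 120 = 7200
denominator = 2 = 2
card(S) = 7200 / 2 = 3600

3600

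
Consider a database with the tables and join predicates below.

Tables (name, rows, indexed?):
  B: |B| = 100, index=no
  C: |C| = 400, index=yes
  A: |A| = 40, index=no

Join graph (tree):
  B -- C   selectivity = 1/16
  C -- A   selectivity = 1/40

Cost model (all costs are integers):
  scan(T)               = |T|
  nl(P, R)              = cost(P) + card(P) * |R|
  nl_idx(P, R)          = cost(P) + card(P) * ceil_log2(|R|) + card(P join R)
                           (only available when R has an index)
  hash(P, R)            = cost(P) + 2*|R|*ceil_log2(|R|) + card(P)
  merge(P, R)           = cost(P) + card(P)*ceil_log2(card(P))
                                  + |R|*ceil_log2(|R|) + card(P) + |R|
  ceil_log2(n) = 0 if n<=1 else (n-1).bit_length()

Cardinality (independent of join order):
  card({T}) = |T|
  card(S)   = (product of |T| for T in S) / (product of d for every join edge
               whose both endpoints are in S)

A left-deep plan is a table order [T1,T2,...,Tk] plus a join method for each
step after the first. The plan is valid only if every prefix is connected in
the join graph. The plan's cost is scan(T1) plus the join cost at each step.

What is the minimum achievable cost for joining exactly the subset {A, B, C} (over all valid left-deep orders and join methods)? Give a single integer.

2600

Selinger DP over subsets of {A,B,C}:
  {B}: scan cost=100, card=100
  {C}: scan cost=400, card=400
  {A}: scan cost=40, card=40
  {BC}: card=2500; try (B,hash)→2200, (C,nl_idx)→3500, (C,merge)→4900, (B,merge)→5200, (C,hash)→7400, (C,nl)→40100 …(+1); best=2200 via (B,hash)
  {AC}: card=400; try (C,nl_idx)→800, (A,hash)→1280, (C,merge)→4320, (A,merge)→4680, (C,hash)→7280, (C,nl)→16040 …(+1); best=800 via (C,nl_idx)
  {ABC}: card=2500; try (B,hash)→2600, (A,hash)→5180, (B,merge)→5600, (A,merge)→34980, (B,nl)→40800, (A,nl)→102200; best=2600 via (B,hash)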